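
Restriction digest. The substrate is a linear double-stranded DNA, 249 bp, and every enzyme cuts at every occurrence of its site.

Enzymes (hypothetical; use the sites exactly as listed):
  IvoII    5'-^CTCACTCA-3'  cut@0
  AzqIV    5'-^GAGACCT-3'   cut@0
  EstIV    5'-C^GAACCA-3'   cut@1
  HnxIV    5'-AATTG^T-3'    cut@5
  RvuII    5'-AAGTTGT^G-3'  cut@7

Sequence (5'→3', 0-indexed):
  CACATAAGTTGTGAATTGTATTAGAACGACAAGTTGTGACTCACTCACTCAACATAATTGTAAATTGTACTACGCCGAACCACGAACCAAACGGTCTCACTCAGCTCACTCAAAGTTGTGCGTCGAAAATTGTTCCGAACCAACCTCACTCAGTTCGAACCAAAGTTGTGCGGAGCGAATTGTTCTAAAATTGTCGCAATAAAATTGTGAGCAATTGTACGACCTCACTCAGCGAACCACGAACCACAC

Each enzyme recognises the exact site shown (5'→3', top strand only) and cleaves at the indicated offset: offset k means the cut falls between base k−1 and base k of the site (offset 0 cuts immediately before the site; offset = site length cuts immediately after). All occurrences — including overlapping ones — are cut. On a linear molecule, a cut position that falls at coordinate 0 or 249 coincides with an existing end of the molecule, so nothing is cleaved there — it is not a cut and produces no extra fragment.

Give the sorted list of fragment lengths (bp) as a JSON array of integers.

Scan for sites:
  IvoII CTCACTCA/0: at [39, 43, 95, 104, 144, 223] ⇒ [39, 43, 95, 104, 144, 223]
  AzqIV (GAGACCT, off=0): no sites
  EstIV CGAACCA/1: at [75, 82, 135, 155, 232, 239] ⇒ [76, 83, 136, 156, 233, 240]
  HnxIV AATTGT/5: at [13, 55, 62, 127, 177, 188, 202, 212] ⇒ [18, 60, 67, 132, 182, 193, 207, 217]
  RvuII AAGTTGTG/7: at [5, 30, 112, 162] ⇒ [12, 37, 119, 169]

Pooled cuts: [12, 18, 37, 39, 43, 60, 67, 76, 83, 95, 104, 119, 132, 136, 144, 156, 169, 182, 193, 207, 217, 223, 233, 240]

Fragments:
  [0,12): 12 bp
  [12,18): 6 bp
  [18,37): 19 bp
  [37,39): 2 bp
  [39,43): 4 bp
  [43,60): 17 bp
  [60,67): 7 bp
  [67,76): 9 bp
  [76,83): 7 bp
  [83,95): 12 bp
  [95,104): 9 bp
  [104,119): 15 bp
  [119,132): 13 bp
  [132,136): 4 bp
  [136,144): 8 bp
  [144,156): 12 bp
  [156,169): 13 bp
  [169,182): 13 bp
  [182,193): 11 bp
  [193,207): 14 bp
  [207,217): 10 bp
  [217,223): 6 bp
  [223,233): 10 bp
  [233,240): 7 bp
  [240,249): 9 bp

[2,4,4,6,6,7,7,7,8,9,9,9,10,10,11,12,12,12,13,13,13,14,15,17,19]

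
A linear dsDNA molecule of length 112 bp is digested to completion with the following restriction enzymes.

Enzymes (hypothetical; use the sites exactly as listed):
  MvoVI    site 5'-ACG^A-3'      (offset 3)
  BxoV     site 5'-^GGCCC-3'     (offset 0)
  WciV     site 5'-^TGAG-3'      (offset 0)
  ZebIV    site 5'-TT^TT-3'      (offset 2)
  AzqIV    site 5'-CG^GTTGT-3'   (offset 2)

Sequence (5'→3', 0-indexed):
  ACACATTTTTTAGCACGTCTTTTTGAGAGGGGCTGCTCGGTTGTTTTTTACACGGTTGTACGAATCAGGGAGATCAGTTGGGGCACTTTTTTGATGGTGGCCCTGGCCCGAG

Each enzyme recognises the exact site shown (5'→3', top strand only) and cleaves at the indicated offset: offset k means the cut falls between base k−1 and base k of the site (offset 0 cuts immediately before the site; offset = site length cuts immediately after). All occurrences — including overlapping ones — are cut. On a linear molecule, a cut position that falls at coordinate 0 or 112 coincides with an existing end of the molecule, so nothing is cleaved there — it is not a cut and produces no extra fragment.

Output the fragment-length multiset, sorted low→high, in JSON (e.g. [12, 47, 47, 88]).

Per-enzyme occurrences:
  MvoVI (ACGA, off=3): starts [59] → cuts [62]
  BxoV (GGCCC, off=0): starts [98, 104] → cuts [98, 104]
  WciV (TGAG, off=0): starts [23] → cuts [23]
  ZebIV (TTTT, off=2): starts [5, 6, 7, 19, 20, 43, 44, 45, 86, 87, 88] → cuts [7, 8, 9, 21, 22, 45, 46, 47, 88, 89, 90]
  AzqIV (CGGTTGT, off=2): starts [37, 52] → cuts [39, 54]

All cut coordinates (distinct, sorted): [7, 8, 9, 21, 22, 23, 39, 45, 46, 47, 54, 62, 88, 89, 90, 98, 104]

Fragment lengths:
  [0,7): 7 bp
  [7,8): 1 bp
  [8,9): 1 bp
  [9,21): 12 bp
  [21,22): 1 bp
  [22,23): 1 bp
  [23,39): 16 bp
  [39,45): 6 bp
  [45,46): 1 bp
  [46,47): 1 bp
  [47,54): 7 bp
  [54,62): 8 bp
  [62,88): 26 bp
  [88,89): 1 bp
  [89,90): 1 bp
  [90,98): 8 bp
  [98,104): 6 bp
  [104,112): 8 bp

[1,1,1,1,1,1,1,1,6,6,7,7,8,8,8,12,16,26]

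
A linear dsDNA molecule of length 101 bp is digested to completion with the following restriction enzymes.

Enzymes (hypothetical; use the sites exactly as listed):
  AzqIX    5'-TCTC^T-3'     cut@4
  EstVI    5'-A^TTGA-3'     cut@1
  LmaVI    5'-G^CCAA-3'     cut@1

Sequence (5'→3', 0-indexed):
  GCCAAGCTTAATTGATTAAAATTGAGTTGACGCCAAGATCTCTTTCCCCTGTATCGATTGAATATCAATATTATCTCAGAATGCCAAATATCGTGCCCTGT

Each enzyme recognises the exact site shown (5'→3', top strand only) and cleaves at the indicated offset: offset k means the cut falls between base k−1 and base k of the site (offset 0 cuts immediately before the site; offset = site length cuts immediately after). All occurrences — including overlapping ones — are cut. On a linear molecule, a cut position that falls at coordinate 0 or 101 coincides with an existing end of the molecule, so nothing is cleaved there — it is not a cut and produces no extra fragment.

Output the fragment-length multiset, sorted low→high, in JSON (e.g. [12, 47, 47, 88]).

Site scan:
  AzqIX (TCTCT, off=4): starts [38] → cuts [42]
  EstVI (ATTGA, off=1): starts [10, 20, 56] → cuts [11, 21, 57]
  LmaVI (GCCAA, off=1): starts [0, 31, 82] → cuts [1, 32, 83]

All cut coordinates (distinct, sorted): [1, 11, 21, 32, 42, 57, 83]

Fragments:
  [0,1): 1 bp
  [1,11): 10 bp
  [11,21): 10 bp
  [21,32): 11 bp
  [32,42): 10 bp
  [42,57): 15 bp
  [57,83): 26 bp
  [83,101): 18 bp

[1,10,10,10,11,15,18,26]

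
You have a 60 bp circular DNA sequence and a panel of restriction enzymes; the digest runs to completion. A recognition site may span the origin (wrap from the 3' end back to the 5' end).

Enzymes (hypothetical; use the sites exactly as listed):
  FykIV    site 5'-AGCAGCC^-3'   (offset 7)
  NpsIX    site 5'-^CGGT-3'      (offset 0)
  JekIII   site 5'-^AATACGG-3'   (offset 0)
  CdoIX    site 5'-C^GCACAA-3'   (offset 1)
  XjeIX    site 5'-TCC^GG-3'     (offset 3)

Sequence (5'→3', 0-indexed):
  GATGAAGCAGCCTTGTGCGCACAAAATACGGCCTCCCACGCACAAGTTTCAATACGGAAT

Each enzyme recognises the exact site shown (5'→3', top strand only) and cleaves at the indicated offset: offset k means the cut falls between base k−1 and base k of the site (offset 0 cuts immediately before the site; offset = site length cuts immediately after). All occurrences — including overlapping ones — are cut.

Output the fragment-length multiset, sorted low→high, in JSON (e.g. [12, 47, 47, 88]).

Scan for sites:
  FykIV (AGCAGCC, off=7): starts [5] → cuts [12]
  NpsIX (CGGT, off=0): no sites
  JekIII (AATACGG, off=0): starts [24, 50] → cuts [24, 50]
  CdoIX (CGCACAA, off=1): starts [17, 38] → cuts [18, 39]
  XjeIX (TCCGG, off=3): no sites

All cut coordinates (distinct, sorted): [12, 18, 24, 39, 50]

Fragments:
  12→18: 6 bp
  18→24: 6 bp
  24→39: 15 bp
  39→50: 11 bp
  50→12 (wrap): 60-50+12 = 22 bp

[6,6,11,15,22]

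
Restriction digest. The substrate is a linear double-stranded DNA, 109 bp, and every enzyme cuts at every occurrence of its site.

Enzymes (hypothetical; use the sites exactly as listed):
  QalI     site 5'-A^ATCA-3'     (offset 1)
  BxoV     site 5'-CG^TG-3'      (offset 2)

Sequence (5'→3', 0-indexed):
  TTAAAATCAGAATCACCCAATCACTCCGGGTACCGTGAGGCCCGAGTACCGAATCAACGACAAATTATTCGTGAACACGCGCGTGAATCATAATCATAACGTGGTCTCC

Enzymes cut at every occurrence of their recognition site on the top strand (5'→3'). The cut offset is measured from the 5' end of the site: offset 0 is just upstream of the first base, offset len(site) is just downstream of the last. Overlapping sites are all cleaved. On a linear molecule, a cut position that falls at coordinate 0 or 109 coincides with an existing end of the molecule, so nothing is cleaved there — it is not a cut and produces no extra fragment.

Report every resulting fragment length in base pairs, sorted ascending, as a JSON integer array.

Per-enzyme occurrences:
  QalI (AATCA, off=1): starts [4, 10, 18, 51, 85, 91] → cuts [5, 11, 19, 52, 86, 92]
  BxoV (CGTG, off=2): starts [33, 69, 81, 99] → cuts [35, 71, 83, 101]

Pooled cuts: [5, 11, 19, 35, 52, 71, 83, 86, 92, 101]

Fragments:
  [0,5): 5 bp
  [5,11): 6 bp
  [11,19): 8 bp
  [19,35): 16 bp
  [35,52): 17 bp
  [52,71): 19 bp
  [71,83): 12 bp
  [83,86): 3 bp
  [86,92): 6 bp
  [92,101): 9 bp
  [101,109): 8 bp

[3,5,6,6,8,8,9,12,16,17,19]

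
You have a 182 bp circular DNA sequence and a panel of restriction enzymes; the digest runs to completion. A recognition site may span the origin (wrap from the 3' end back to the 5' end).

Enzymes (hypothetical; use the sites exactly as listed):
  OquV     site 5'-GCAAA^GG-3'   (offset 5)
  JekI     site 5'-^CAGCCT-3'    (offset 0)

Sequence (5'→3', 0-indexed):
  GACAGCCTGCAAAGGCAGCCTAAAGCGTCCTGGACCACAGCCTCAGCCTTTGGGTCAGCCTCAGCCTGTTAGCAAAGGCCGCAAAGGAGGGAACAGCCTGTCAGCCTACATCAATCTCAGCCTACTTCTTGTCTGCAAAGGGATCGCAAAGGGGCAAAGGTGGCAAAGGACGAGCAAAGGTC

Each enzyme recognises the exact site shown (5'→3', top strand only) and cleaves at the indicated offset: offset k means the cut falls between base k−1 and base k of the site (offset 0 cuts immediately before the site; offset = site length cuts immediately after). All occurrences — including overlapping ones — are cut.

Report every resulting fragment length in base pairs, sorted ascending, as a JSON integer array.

Site scan:
  OquV GCAAAGG/5: at [8, 71, 80, 134, 145, 153, 162, 173] ⇒ [13, 76, 85, 139, 150, 158, 167, 178]
  JekI CAGCCT/0: at [2, 15, 37, 43, 55, 61, 93, 101, 117] ⇒ [2, 15, 37, 43, 55, 61, 93, 101, 117]

All cut coordinates (distinct, sorted): [2, 13, 15, 37, 43, 55, 61, 76, 85, 93, 101, 117, 139, 150, 158, 167, 178]

Fragment lengths:
  2→13: 11 bp
  13→15: 2 bp
  15→37: 22 bp
  37→43: 6 bp
  43→55: 12 bp
  55→61: 6 bp
  61→76: 15 bp
  76→85: 9 bp
  85→93: 8 bp
  93→101: 8 bp
  101→117: 16 bp
  117→139: 22 bp
  139→150: 11 bp
  150→158: 8 bp
  158→167: 9 bp
  167→178: 11 bp
  178→2 (wrap): 182-178+2 = 6 bp

[2,6,6,6,8,8,8,9,9,11,11,11,12,15,16,22,22]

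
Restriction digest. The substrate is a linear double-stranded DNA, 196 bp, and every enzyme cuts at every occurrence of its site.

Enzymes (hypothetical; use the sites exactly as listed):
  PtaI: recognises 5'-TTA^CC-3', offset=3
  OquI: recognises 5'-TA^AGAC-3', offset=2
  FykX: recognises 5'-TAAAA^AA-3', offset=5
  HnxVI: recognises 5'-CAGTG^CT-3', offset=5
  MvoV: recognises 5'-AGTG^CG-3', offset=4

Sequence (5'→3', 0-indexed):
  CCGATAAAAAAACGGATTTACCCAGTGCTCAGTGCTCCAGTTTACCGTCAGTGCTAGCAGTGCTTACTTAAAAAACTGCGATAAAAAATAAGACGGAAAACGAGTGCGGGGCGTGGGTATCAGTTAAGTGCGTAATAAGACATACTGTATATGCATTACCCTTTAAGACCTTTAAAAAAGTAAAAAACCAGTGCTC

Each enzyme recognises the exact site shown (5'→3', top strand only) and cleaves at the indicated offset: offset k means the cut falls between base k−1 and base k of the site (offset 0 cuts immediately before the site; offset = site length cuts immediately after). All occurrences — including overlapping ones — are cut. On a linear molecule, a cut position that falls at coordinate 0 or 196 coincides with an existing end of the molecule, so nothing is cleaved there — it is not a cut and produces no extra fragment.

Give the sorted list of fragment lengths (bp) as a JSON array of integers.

[3,4,7,7,7,7,8,8,9,9,9,10,11,11,12,13,16,21,24]

Per-enzyme occurrences:
  PtaI TTACC/3: at [17, 41, 155] ⇒ [20, 44, 158]
  OquI TAAGAC/2: at [88, 135, 163] ⇒ [90, 137, 165]
  FykX TAAAAAA/5: at [4, 68, 81, 172, 180] ⇒ [9, 73, 86, 177, 185]
  HnxVI CAGTGCT/5: at [22, 29, 48, 57, 188] ⇒ [27, 34, 53, 62, 193]
  MvoV AGTGCG/4: at [102, 126] ⇒ [106, 130]

All cut coordinates (distinct, sorted): [9, 20, 27, 34, 44, 53, 62, 73, 86, 90, 106, 130, 137, 158, 165, 177, 185, 193]

Fragments:
  [0,9): 9 bp
  [9,20): 11 bp
  [20,27): 7 bp
  [27,34): 7 bp
  [34,44): 10 bp
  [44,53): 9 bp
  [53,62): 9 bp
  [62,73): 11 bp
  [73,86): 13 bp
  [86,90): 4 bp
  [90,106): 16 bp
  [106,130): 24 bp
  [130,137): 7 bp
  [137,158): 21 bp
  [158,165): 7 bp
  [165,177): 12 bp
  [177,185): 8 bp
  [185,193): 8 bp
  [193,196): 3 bp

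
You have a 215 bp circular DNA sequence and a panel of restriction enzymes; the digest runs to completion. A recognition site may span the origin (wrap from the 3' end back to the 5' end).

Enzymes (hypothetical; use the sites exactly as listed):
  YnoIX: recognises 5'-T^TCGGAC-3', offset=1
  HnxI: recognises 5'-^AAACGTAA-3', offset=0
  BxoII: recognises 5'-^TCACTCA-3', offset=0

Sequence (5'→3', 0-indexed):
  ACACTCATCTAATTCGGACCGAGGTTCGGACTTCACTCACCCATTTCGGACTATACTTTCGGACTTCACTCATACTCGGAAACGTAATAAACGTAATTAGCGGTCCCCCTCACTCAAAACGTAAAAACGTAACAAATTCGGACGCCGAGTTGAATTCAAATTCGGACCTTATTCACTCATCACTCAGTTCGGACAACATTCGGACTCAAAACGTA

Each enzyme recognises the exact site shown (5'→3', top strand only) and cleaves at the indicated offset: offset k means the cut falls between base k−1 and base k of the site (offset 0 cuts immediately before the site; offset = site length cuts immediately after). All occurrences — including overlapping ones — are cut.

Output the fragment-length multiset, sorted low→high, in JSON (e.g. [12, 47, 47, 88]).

[7,7,7,7,8,9,9,9,11,11,12,13,13,13,14,20,21,24]

Scan for sites:
  YnoIX (TTCGGAC, off=1): starts [12, 24, 44, 57, 136, 160, 187, 198] → cuts [13, 25, 45, 58, 137, 161, 188, 199]
  HnxI (AAACGTAA, off=0): starts [79, 88, 116, 124, 208] → cuts [79, 88, 116, 124, 208]
  BxoII (TCACTCA, off=0): starts [32, 65, 109, 172, 179] → cuts [32, 65, 109, 172, 179]

All cut coordinates (distinct, sorted): [13, 25, 32, 45, 58, 65, 79, 88, 109, 116, 124, 137, 161, 172, 179, 188, 199, 208]

Fragment lengths:
  13→25: 12 bp
  25→32: 7 bp
  32→45: 13 bp
  45→58: 13 bp
  58→65: 7 bp
  65→79: 14 bp
  79→88: 9 bp
  88→109: 21 bp
  109→116: 7 bp
  116→124: 8 bp
  124→137: 13 bp
  137→161: 24 bp
  161→172: 11 bp
  172→179: 7 bp
  179→188: 9 bp
  188→199: 11 bp
  199→208: 9 bp
  208→13 (wrap): 215-208+13 = 20 bp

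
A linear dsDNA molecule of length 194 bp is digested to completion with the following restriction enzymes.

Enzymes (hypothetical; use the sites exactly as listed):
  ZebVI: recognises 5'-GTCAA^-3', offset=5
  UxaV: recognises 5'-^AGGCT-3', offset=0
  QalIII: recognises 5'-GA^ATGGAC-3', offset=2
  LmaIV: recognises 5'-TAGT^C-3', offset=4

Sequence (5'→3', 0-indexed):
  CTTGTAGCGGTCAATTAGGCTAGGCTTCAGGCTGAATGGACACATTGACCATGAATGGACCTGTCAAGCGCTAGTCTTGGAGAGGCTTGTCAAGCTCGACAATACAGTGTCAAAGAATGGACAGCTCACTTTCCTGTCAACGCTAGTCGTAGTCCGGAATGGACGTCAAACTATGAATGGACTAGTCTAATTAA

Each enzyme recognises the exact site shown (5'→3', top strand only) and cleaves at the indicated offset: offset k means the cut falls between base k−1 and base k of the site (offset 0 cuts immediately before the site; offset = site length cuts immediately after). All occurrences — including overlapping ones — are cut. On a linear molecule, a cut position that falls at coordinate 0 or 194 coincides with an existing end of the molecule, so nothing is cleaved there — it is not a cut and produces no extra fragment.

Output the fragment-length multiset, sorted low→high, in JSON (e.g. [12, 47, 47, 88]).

Scan for sites:
  ZebVI (GTCAA, off=5): starts [9, 62, 88, 108, 135, 164] → cuts [14, 67, 93, 113, 140, 169]
  UxaV (AGGCT, off=0): starts [16, 21, 28, 82] → cuts [16, 21, 28, 82]
  QalIII (GAATGGAC, off=2): starts [33, 52, 114, 156, 174] → cuts [35, 54, 116, 158, 176]
  LmaIV (TAGTC, off=4): starts [71, 143, 149, 182] → cuts [75, 147, 153, 186]

All cut coordinates (distinct, sorted): [14, 16, 21, 28, 35, 54, 67, 75, 82, 93, 113, 116, 140, 147, 153, 158, 169, 176, 186]

Fragment lengths:
  [0,14): 14 bp
  [14,16): 2 bp
  [16,21): 5 bp
  [21,28): 7 bp
  [28,35): 7 bp
  [35,54): 19 bp
  [54,67): 13 bp
  [67,75): 8 bp
  [75,82): 7 bp
  [82,93): 11 bp
  [93,113): 20 bp
  [113,116): 3 bp
  [116,140): 24 bp
  [140,147): 7 bp
  [147,153): 6 bp
  [153,158): 5 bp
  [158,169): 11 bp
  [169,176): 7 bp
  [176,186): 10 bp
  [186,194): 8 bp

[2,3,5,5,6,7,7,7,7,7,8,8,10,11,11,13,14,19,20,24]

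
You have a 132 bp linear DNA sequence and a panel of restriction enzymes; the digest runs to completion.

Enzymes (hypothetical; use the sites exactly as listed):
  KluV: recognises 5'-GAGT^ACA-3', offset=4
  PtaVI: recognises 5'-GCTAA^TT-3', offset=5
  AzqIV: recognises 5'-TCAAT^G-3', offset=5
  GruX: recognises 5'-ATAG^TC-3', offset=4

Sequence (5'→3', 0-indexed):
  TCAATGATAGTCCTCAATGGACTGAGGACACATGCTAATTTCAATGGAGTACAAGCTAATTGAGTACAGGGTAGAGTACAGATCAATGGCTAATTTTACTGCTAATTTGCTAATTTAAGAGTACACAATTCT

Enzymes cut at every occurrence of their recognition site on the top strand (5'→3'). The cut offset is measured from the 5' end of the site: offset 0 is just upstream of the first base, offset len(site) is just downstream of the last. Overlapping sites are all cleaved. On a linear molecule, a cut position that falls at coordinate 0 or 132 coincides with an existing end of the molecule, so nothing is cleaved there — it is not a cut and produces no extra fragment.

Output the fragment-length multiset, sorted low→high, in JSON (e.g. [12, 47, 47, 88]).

[5,5,5,6,6,7,8,8,9,9,10,10,12,12,20]

Site scan:
  KluV GAGTACA/4: at [46, 61, 73, 118] ⇒ [50, 65, 77, 122]
  PtaVI GCTAATT/5: at [33, 54, 88, 100, 108] ⇒ [38, 59, 93, 105, 113]
  AzqIV TCAATG/5: at [0, 13, 40, 82] ⇒ [5, 18, 45, 87]
  GruX ATAGTC/4: at [6] ⇒ [10]

Pooled cuts: [5, 10, 18, 38, 45, 50, 59, 65, 77, 87, 93, 105, 113, 122]

Fragments:
  [0,5): 5 bp
  [5,10): 5 bp
  [10,18): 8 bp
  [18,38): 20 bp
  [38,45): 7 bp
  [45,50): 5 bp
  [50,59): 9 bp
  [59,65): 6 bp
  [65,77): 12 bp
  [77,87): 10 bp
  [87,93): 6 bp
  [93,105): 12 bp
  [105,113): 8 bp
  [113,122): 9 bp
  [122,132): 10 bp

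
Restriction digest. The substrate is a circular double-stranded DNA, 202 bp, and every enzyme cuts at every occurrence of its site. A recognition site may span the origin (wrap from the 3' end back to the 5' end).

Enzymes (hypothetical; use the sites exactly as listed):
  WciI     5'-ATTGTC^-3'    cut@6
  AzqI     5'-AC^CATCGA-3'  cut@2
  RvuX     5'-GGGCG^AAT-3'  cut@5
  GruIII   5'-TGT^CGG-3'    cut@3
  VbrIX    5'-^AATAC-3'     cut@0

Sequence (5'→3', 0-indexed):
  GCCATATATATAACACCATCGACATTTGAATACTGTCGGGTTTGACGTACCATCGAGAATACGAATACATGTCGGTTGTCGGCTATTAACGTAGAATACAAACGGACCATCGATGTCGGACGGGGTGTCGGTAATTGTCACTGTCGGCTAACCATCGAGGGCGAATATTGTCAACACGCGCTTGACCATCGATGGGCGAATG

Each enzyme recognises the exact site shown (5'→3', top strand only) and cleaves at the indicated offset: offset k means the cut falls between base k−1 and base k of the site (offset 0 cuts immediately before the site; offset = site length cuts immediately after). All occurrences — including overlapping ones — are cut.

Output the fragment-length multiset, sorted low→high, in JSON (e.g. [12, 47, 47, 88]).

[5,6,7,7,8,8,9,9,9,11,11,12,12,12,13,14,14,15,20]

Site scan:
  WciI (ATTGTC, off=6): starts [133, 166] → cuts [139, 172]
  AzqI (ACCATCGA, off=2): starts [14, 48, 105, 150, 184] → cuts [16, 50, 107, 152, 186]
  RvuX (GGGCGAAT, off=5): starts [158, 193] → cuts [163, 198]
  GruIII (TGTCGG, off=3): starts [33, 69, 76, 113, 125, 141] → cuts [36, 72, 79, 116, 128, 144]
  VbrIX (AATAC, off=0): starts [28, 57, 63, 94] → cuts [28, 57, 63, 94]

All cut coordinates (distinct, sorted): [16, 28, 36, 50, 57, 63, 72, 79, 94, 107, 116, 128, 139, 144, 152, 163, 172, 186, 198]

Fragment lengths:
  16→28: 12 bp
  28→36: 8 bp
  36→50: 14 bp
  50→57: 7 bp
  57→63: 6 bp
  63→72: 9 bp
  72→79: 7 bp
  79→94: 15 bp
  94→107: 13 bp
  107→116: 9 bp
  116→128: 12 bp
  128→139: 11 bp
  139→144: 5 bp
  144→152: 8 bp
  152→163: 11 bp
  163→172: 9 bp
  172→186: 14 bp
  186→198: 12 bp
  198→16 (wrap): 202-198+16 = 20 bp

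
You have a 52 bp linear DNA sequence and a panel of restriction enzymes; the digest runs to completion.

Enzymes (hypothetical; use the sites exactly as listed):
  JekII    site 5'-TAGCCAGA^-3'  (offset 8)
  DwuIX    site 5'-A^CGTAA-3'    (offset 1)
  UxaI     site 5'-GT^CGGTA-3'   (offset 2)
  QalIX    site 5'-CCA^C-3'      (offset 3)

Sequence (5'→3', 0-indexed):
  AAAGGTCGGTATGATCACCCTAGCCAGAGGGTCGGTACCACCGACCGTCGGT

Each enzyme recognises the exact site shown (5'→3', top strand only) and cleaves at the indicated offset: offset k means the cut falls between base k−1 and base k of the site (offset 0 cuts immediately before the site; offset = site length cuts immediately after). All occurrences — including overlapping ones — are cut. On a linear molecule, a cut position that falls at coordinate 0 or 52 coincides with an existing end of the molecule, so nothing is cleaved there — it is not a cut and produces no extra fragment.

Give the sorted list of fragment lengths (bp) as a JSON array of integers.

[4,6,8,12,22]

Site scan:
  JekII (TAGCCAGA, off=8): starts [20] → cuts [28]
  DwuIX (ACGTAA, off=1): no sites
  UxaI (GTCGGTA, off=2): starts [4, 30] → cuts [6, 32]
  QalIX (CCAC, off=3): starts [37] → cuts [40]

Pooled cuts: [6, 28, 32, 40]

Fragments:
  [0,6): 6 bp
  [6,28): 22 bp
  [28,32): 4 bp
  [32,40): 8 bp
  [40,52): 12 bp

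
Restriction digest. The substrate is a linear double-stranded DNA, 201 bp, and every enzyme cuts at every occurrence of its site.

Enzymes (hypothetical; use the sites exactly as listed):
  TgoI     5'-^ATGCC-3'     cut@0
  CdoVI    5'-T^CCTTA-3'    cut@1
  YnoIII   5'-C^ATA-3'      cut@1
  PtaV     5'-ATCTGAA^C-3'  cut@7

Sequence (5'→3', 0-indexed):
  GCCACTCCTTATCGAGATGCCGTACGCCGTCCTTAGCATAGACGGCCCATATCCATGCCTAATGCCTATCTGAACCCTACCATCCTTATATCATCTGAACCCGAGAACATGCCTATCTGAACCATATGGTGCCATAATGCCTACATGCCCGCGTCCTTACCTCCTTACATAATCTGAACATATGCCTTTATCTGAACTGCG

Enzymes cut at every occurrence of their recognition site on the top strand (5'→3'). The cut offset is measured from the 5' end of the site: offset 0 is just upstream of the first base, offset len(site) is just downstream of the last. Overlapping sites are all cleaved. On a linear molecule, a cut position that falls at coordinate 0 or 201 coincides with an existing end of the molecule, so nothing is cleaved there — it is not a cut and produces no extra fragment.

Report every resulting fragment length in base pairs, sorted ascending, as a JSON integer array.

[1,2,2,3,5,6,6,6,7,7,8,8,9,9,10,10,10,10,11,13,13,14,15,16]

Site scan:
  TgoI ATGCC/0: at [16, 54, 61, 108, 136, 144, 181] ⇒ [16, 54, 61, 108, 136, 144, 181]
  CdoVI TCCTTA/1: at [5, 29, 82, 153, 161] ⇒ [6, 30, 83, 154, 162]
  YnoIII CATA/1: at [36, 47, 122, 132, 167, 178] ⇒ [37, 48, 123, 133, 168, 179]
  PtaV ATCTGAAC/7: at [67, 92, 114, 171, 189] ⇒ [74, 99, 121, 178, 196]

Pooled cuts: [6, 16, 30, 37, 48, 54, 61, 74, 83, 99, 108, 121, 123, 133, 136, 144, 154, 162, 168, 178, 179, 181, 196]

Fragment lengths:
  [0,6): 6 bp
  [6,16): 10 bp
  [16,30): 14 bp
  [30,37): 7 bp
  [37,48): 11 bp
  [48,54): 6 bp
  [54,61): 7 bp
  [61,74): 13 bp
  [74,83): 9 bp
  [83,99): 16 bp
  [99,108): 9 bp
  [108,121): 13 bp
  [121,123): 2 bp
  [123,133): 10 bp
  [133,136): 3 bp
  [136,144): 8 bp
  [144,154): 10 bp
  [154,162): 8 bp
  [162,168): 6 bp
  [168,178): 10 bp
  [178,179): 1 bp
  [179,181): 2 bp
  [181,196): 15 bp
  [196,201): 5 bp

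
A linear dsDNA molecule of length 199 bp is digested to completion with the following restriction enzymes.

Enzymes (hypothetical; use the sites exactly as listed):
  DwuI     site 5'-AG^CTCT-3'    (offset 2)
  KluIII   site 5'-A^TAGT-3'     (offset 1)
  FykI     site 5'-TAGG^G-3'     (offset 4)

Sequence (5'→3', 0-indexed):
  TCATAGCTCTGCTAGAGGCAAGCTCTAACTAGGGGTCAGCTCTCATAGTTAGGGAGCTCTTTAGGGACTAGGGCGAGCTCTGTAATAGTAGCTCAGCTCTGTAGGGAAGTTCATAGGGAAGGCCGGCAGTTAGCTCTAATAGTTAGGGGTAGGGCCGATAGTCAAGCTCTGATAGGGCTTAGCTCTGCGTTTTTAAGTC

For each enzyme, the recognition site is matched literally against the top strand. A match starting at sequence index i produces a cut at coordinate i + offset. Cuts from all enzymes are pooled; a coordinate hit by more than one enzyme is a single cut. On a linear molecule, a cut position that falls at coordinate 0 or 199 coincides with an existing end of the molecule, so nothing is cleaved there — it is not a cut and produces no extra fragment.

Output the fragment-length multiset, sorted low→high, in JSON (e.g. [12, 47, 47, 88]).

[3,5,5,6,6,6,6,6,6,7,8,8,8,8,9,9,10,11,11,12,16,16,17]

Per-enzyme occurrences:
  DwuI (AGCTCT, off=2): starts [4, 20, 37, 54, 75, 94, 131, 164, 180] → cuts [6, 22, 39, 56, 77, 96, 133, 166, 182]
  KluIII (ATAGT, off=1): starts [44, 84, 138, 157] → cuts [45, 85, 139, 158]
  FykI (TAGGG, off=4): starts [29, 49, 61, 68, 101, 113, 143, 149, 172] → cuts [33, 53, 65, 72, 105, 117, 147, 153, 176]

All cut coordinates (distinct, sorted): [6, 22, 33, 39, 45, 53, 56, 65, 72, 77, 85, 96, 105, 117, 133, 139, 147, 153, 158, 166, 176, 182]

Fragment lengths:
  [0,6): 6 bp
  [6,22): 16 bp
  [22,33): 11 bp
  [33,39): 6 bp
  [39,45): 6 bp
  [45,53): 8 bp
  [53,56): 3 bp
  [56,65): 9 bp
  [65,72): 7 bp
  [72,77): 5 bp
  [77,85): 8 bp
  [85,96): 11 bp
  [96,105): 9 bp
  [105,117): 12 bp
  [117,133): 16 bp
  [133,139): 6 bp
  [139,147): 8 bp
  [147,153): 6 bp
  [153,158): 5 bp
  [158,166): 8 bp
  [166,176): 10 bp
  [176,182): 6 bp
  [182,199): 17 bp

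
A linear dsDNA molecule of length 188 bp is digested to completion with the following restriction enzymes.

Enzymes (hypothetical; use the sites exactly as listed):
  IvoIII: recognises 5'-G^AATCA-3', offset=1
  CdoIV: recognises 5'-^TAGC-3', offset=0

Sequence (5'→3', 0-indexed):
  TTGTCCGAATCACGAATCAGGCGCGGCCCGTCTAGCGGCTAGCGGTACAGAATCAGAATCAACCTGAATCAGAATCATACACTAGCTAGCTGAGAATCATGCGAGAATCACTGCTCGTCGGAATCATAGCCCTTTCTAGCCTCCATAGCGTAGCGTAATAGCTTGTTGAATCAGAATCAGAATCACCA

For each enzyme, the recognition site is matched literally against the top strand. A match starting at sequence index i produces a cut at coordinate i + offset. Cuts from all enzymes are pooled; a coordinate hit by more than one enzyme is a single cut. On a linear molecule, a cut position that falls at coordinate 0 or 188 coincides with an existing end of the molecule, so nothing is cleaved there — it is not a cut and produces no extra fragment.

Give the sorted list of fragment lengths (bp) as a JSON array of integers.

[4,5,5,6,6,6,6,7,7,7,8,8,8,9,10,10,10,10,11,11,16,18]

Scan for sites:
  IvoIII GAATCA/1: at [6, 13, 49, 55, 65, 71, 93, 104, 120, 167, 173, 179] ⇒ [7, 14, 50, 56, 66, 72, 94, 105, 121, 168, 174, 180]
  CdoIV TAGC/0: at [32, 39, 82, 86, 126, 136, 145, 150, 158] ⇒ [32, 39, 82, 86, 126, 136, 145, 150, 158]

All cut coordinates (distinct, sorted): [7, 14, 32, 39, 50, 56, 66, 72, 82, 86, 94, 105, 121, 126, 136, 145, 150, 158, 168, 174, 180]

Fragment lengths:
  [0,7): 7 bp
  [7,14): 7 bp
  [14,32): 18 bp
  [32,39): 7 bp
  [39,50): 11 bp
  [50,56): 6 bp
  [56,66): 10 bp
  [66,72): 6 bp
  [72,82): 10 bp
  [82,86): 4 bp
  [86,94): 8 bp
  [94,105): 11 bp
  [105,121): 16 bp
  [121,126): 5 bp
  [126,136): 10 bp
  [136,145): 9 bp
  [145,150): 5 bp
  [150,158): 8 bp
  [158,168): 10 bp
  [168,174): 6 bp
  [174,180): 6 bp
  [180,188): 8 bp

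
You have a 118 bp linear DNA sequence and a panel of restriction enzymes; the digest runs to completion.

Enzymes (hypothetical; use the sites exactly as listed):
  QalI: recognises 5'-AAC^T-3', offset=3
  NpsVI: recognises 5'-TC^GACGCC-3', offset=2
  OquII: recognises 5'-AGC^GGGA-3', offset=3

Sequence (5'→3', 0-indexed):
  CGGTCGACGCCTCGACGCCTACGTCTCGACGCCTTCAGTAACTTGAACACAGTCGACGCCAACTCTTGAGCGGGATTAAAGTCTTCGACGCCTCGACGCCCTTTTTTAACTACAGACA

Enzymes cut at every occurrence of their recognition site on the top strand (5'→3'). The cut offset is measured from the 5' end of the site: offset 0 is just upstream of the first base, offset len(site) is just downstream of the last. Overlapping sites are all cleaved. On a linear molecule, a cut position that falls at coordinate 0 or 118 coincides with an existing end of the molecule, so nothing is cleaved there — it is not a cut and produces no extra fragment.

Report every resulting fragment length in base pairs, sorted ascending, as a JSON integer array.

[5,8,8,8,8,9,12,14,15,15,16]

Scan for sites:
  QalI AACT/3: at [39, 60, 107] ⇒ [42, 63, 110]
  NpsVI TCGACGCC/2: at [3, 11, 25, 52, 84, 92] ⇒ [5, 13, 27, 54, 86, 94]
  OquII AGCGGGA/3: at [68] ⇒ [71]

All cut coordinates (distinct, sorted): [5, 13, 27, 42, 54, 63, 71, 86, 94, 110]

Fragment lengths:
  [0,5): 5 bp
  [5,13): 8 bp
  [13,27): 14 bp
  [27,42): 15 bp
  [42,54): 12 bp
  [54,63): 9 bp
  [63,71): 8 bp
  [71,86): 15 bp
  [86,94): 8 bp
  [94,110): 16 bp
  [110,118): 8 bp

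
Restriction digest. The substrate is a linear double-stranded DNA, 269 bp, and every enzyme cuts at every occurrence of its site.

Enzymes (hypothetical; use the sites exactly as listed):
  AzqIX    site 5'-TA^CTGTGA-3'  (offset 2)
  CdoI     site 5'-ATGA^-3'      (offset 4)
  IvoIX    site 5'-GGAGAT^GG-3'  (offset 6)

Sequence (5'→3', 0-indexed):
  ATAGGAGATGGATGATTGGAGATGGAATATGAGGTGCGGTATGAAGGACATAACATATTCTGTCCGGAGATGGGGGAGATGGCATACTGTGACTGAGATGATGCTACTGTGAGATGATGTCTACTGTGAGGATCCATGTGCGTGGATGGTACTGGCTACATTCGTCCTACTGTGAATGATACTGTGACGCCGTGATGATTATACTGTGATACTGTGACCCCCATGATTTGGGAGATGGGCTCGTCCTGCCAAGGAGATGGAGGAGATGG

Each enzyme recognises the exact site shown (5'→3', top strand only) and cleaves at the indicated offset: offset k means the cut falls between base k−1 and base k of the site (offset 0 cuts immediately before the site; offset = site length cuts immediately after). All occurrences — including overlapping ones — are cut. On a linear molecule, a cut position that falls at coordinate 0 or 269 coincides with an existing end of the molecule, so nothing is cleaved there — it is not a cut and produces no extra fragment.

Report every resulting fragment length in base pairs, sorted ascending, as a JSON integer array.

[2,2,5,5,6,6,6,8,8,9,9,9,9,10,10,11,12,15,15,17,22,27,46]

Scan for sites:
  AzqIX TACTGTGA/2: at [84, 104, 121, 167, 179, 201, 209] ⇒ [86, 106, 123, 169, 181, 203, 211]
  CdoI ATGA/4: at [11, 28, 40, 97, 113, 175, 194, 222] ⇒ [15, 32, 44, 101, 117, 179, 198, 226]
  IvoIX GGAGATGG/6: at [3, 17, 65, 74, 230, 252, 261] ⇒ [9, 23, 71, 80, 236, 258, 267]

Pooled cuts: [9, 15, 23, 32, 44, 71, 80, 86, 101, 106, 117, 123, 169, 179, 181, 198, 203, 211, 226, 236, 258, 267]

Fragments:
  [0,9): 9 bp
  [9,15): 6 bp
  [15,23): 8 bp
  [23,32): 9 bp
  [32,44): 12 bp
  [44,71): 27 bp
  [71,80): 9 bp
  [80,86): 6 bp
  [86,101): 15 bp
  [101,106): 5 bp
  [106,117): 11 bp
  [117,123): 6 bp
  [123,169): 46 bp
  [169,179): 10 bp
  [179,181): 2 bp
  [181,198): 17 bp
  [198,203): 5 bp
  [203,211): 8 bp
  [211,226): 15 bp
  [226,236): 10 bp
  [236,258): 22 bp
  [258,267): 9 bp
  [267,269): 2 bp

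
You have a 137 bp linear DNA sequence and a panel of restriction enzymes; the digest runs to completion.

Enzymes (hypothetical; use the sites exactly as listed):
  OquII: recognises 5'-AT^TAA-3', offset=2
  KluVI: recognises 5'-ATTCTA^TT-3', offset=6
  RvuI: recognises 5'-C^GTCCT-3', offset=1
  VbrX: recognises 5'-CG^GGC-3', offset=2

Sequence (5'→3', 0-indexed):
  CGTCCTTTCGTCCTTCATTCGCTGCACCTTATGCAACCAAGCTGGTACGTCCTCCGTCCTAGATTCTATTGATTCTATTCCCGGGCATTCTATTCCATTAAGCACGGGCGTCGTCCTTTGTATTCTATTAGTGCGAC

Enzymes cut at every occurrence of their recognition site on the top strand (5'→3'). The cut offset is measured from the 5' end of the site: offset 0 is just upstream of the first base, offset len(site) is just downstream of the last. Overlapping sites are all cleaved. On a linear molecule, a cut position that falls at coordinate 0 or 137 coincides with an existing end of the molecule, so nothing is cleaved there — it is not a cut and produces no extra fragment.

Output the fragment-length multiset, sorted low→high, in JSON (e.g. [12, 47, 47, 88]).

Site scan:
  OquII ATTAA/2: at [96] ⇒ [98]
  KluVI ATTCTATT/6: at [62, 71, 86, 121] ⇒ [68, 77, 92, 127]
  RvuI CGTCCT/1: at [0, 8, 47, 54, 111] ⇒ [1, 9, 48, 55, 112]
  VbrX CGGGC/2: at [81, 104] ⇒ [83, 106]

Pooled cuts: [1, 9, 48, 55, 68, 77, 83, 92, 98, 106, 112, 127]

Fragment lengths:
  [0,1): 1 bp
  [1,9): 8 bp
  [9,48): 39 bp
  [48,55): 7 bp
  [55,68): 13 bp
  [68,77): 9 bp
  [77,83): 6 bp
  [83,92): 9 bp
  [92,98): 6 bp
  [98,106): 8 bp
  [106,112): 6 bp
  [112,127): 15 bp
  [127,137): 10 bp

[1,6,6,6,7,8,8,9,9,10,13,15,39]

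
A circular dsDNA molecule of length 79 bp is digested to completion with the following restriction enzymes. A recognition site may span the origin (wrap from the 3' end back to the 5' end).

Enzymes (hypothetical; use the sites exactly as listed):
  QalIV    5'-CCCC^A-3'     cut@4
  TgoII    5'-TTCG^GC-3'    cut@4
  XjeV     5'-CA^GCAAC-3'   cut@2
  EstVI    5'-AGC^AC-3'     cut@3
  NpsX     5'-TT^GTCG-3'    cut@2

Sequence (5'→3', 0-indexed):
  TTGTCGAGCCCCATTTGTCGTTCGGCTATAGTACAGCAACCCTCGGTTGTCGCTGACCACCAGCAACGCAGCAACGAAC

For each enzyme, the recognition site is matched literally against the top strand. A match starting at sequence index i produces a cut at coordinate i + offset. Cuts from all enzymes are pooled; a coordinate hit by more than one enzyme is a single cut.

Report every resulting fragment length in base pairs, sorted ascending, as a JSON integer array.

Per-enzyme occurrences:
  QalIV (CCCCA, off=4): starts [8] → cuts [12]
  TgoII (TTCGGC, off=4): starts [20] → cuts [24]
  XjeV (CAGCAAC, off=2): starts [33, 60, 68] → cuts [35, 62, 70]
  EstVI (AGCAC, off=3): no sites
  NpsX (TTGTCG, off=2): starts [0, 14, 46] → cuts [2, 16, 48]

Pooled cuts: [2, 12, 16, 24, 35, 48, 62, 70]

Fragment lengths:
  2→12: 10 bp
  12→16: 4 bp
  16→24: 8 bp
  24→35: 11 bp
  35→48: 13 bp
  48→62: 14 bp
  62→70: 8 bp
  70→2 (wrap): 79-70+2 = 11 bp

[4,8,8,10,11,11,13,14]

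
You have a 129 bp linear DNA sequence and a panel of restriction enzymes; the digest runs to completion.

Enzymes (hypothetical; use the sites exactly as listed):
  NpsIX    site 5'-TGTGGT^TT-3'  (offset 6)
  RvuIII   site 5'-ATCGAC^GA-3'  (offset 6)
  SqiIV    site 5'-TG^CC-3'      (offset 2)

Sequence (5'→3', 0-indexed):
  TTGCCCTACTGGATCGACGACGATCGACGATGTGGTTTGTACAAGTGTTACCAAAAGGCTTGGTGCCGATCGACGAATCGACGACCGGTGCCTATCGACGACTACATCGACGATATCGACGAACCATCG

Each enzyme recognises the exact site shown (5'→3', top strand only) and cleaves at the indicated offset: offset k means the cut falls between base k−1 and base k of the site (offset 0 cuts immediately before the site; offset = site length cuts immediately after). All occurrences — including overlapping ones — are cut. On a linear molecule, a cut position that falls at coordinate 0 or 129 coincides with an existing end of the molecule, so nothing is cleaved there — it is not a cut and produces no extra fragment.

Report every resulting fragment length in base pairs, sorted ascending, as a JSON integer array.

[3,8,8,8,9,9,9,9,10,12,15,29]

Site scan:
  NpsIX TGTGGTTT/6: at [30] ⇒ [36]
  RvuIII ATCGACGA/6: at [12, 22, 68, 76, 93, 105, 114] ⇒ [18, 28, 74, 82, 99, 111, 120]
  SqiIV TGCC/2: at [1, 63, 88] ⇒ [3, 65, 90]

Pooled cuts: [3, 18, 28, 36, 65, 74, 82, 90, 99, 111, 120]

Fragments:
  [0,3): 3 bp
  [3,18): 15 bp
  [18,28): 10 bp
  [28,36): 8 bp
  [36,65): 29 bp
  [65,74): 9 bp
  [74,82): 8 bp
  [82,90): 8 bp
  [90,99): 9 bp
  [99,111): 12 bp
  [111,120): 9 bp
  [120,129): 9 bp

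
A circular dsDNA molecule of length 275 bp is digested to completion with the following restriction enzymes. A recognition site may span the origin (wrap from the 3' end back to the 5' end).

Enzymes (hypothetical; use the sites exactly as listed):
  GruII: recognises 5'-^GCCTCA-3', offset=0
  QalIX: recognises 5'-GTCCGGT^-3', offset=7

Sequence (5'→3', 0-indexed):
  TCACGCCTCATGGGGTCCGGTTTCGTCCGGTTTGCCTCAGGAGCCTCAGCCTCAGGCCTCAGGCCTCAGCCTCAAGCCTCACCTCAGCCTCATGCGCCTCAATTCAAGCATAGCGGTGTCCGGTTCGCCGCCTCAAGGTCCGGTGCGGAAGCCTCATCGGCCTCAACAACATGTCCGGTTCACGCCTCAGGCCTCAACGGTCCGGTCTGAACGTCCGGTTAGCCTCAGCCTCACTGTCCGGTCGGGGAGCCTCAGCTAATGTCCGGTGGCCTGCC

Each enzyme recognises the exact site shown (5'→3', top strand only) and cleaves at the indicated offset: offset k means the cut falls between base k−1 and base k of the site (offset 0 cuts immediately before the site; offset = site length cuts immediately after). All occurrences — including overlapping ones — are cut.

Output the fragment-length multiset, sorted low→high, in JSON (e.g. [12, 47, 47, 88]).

[2,2,4,5,5,6,6,6,6,6,7,7,7,7,7,9,9,9,10,11,13,15,15,16,17,19,20,29]

Per-enzyme occurrences:
  GruII (GCCTCA, off=0): starts [4, 33, 42, 48, 55, 62, 68, 75, 86, 95, 129, 150, 159, 183, 190, 221, 227, 248, 272] → cuts [4, 33, 42, 48, 55, 62, 68, 75, 86, 95, 129, 150, 159, 183, 190, 221, 227, 248, 272]
  QalIX (GTCCGGT, off=7): starts [14, 24, 117, 137, 172, 199, 212, 235, 260] → cuts [21, 31, 124, 144, 179, 206, 219, 242, 267]

Pooled cuts: [4, 21, 31, 33, 42, 48, 55, 62, 68, 75, 86, 95, 124, 129, 144, 150, 159, 179, 183, 190, 206, 219, 221, 227, 242, 248, 267, 272]

Fragment lengths:
  4→21: 17 bp
  21→31: 10 bp
  31→33: 2 bp
  33→42: 9 bp
  42→48: 6 bp
  48→55: 7 bp
  55→62: 7 bp
  62→68: 6 bp
  68→75: 7 bp
  75→86: 11 bp
  86→95: 9 bp
  95→124: 29 bp
  124→129: 5 bp
  129→144: 15 bp
  144→150: 6 bp
  150→159: 9 bp
  159→179: 20 bp
  179→183: 4 bp
  183→190: 7 bp
  190→206: 16 bp
  206→219: 13 bp
  219→221: 2 bp
  221→227: 6 bp
  227→242: 15 bp
  242→248: 6 bp
  248→267: 19 bp
  267→272: 5 bp
  272→4 (wrap): 275-272+4 = 7 bp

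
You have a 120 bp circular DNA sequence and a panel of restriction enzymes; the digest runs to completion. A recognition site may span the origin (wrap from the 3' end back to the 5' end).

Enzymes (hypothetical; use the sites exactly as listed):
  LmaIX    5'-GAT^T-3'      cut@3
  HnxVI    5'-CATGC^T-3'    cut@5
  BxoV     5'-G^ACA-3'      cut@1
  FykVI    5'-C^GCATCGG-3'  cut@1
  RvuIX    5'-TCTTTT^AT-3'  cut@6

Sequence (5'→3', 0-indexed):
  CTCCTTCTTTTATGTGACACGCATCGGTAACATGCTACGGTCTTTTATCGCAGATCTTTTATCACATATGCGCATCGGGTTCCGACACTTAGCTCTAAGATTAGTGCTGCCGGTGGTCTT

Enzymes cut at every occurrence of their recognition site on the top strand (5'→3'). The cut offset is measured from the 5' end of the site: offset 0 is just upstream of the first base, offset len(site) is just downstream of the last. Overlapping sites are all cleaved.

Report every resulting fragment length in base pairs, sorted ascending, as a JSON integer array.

[4,5,11,11,13,14,15,17,30]

Per-enzyme occurrences:
  LmaIX GATT/3: at [98] ⇒ [101]
  HnxVI CATGCT/5: at [30] ⇒ [35]
  BxoV GACA/1: at [15, 83] ⇒ [16, 84]
  FykVI CGCATCGG/1: at [19, 70] ⇒ [20, 71]
  RvuIX TCTTTTAT/6: at [5, 40, 54] ⇒ [11, 46, 60]

Pooled cuts: [11, 16, 20, 35, 46, 60, 71, 84, 101]

Fragment lengths:
  11→16: 5 bp
  16→20: 4 bp
  20→35: 15 bp
  35→46: 11 bp
  46→60: 14 bp
  60→71: 11 bp
  71→84: 13 bp
  84→101: 17 bp
  101→11 (wrap): 120-101+11 = 30 bp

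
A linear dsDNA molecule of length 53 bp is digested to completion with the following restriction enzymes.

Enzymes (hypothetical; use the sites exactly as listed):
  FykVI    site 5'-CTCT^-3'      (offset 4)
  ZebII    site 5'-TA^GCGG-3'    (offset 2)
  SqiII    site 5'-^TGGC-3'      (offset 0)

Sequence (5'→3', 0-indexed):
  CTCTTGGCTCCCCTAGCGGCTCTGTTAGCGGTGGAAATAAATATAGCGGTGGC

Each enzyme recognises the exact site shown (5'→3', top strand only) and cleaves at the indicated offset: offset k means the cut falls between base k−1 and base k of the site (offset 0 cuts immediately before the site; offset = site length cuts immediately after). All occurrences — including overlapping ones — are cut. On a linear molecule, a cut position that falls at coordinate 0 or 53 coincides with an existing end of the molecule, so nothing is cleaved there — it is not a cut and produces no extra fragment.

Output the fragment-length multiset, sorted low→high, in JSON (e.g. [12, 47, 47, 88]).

Scan for sites:
  FykVI (CTCT, off=4): starts [0, 19] → cuts [4, 23]
  ZebII (TAGCGG, off=2): starts [13, 25, 43] → cuts [15, 27, 45]
  SqiII (TGGC, off=0): starts [4, 49] → cuts [4, 49]

Pooled cuts: [4, 15, 23, 27, 45, 49]

Fragment lengths:
  [0,4): 4 bp
  [4,15): 11 bp
  [15,23): 8 bp
  [23,27): 4 bp
  [27,45): 18 bp
  [45,49): 4 bp
  [49,53): 4 bp

[4,4,4,4,8,11,18]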